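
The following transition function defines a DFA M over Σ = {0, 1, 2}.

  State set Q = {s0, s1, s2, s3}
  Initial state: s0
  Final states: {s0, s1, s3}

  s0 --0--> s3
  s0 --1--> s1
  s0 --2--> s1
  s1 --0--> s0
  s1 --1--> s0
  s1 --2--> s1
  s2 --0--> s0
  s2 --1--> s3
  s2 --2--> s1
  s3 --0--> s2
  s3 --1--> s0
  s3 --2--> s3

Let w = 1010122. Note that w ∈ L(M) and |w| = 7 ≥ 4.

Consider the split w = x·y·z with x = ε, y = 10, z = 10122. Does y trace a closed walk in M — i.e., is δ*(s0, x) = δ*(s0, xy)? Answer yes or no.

yes

State sequence: s0 -1-> s1 -0-> s0

After x (step 0): s0. After xy (step 2): s0.
They match, so y = 10 drives M around a cycle from s0 back to itself; pumping y any number of times keeps M in s0 before reading z, and xyⁱz ∈ L(M) for every i ≥ 0.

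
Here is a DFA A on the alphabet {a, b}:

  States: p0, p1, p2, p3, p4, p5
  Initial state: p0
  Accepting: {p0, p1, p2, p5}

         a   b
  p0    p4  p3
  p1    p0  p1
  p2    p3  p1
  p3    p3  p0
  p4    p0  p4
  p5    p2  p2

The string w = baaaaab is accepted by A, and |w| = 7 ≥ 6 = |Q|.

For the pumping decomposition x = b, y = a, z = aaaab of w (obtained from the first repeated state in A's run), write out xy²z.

baaaaaab

xy^2z = b·a·a·aaaab = baaaaaab.
Reading y = a takes A from p3 back to p3, so after x·y·y the machine is still in p3, and z then leads to the accepting state p0. Hence baaaaaab ∈ L(A).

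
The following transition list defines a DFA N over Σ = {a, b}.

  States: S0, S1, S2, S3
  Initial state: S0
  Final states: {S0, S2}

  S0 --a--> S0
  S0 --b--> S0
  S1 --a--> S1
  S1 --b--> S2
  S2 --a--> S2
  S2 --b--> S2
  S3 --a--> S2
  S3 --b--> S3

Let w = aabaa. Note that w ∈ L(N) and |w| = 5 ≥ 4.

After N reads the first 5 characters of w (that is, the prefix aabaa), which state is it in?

S0

State sequence: S0 -a-> S0 -a-> S0 -b-> S0 -a-> S0 -a-> S0

After reading 5 characters, N is in state S0.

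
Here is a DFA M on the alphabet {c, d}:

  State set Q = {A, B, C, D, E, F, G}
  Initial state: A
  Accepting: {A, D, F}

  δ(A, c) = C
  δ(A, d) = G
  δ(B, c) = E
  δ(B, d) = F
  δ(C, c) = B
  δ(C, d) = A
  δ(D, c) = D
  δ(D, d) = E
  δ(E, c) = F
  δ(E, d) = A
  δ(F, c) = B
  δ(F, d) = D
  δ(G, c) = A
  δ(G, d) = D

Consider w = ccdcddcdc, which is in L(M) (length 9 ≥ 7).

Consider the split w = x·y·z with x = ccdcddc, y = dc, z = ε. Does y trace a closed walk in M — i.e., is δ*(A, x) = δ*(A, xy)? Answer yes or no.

no

Run of M on the first 9 characters of w = c c d c d d c d c:
  step 0: A  (start)
  step 1: C  (read c: A→C)
  step 2: B  (read c: C→B)
  step 3: F  (read d: B→F)
  step 4: B  (read c: F→B)
  step 5: F  (read d: B→F)
  step 6: D  (read d: F→D)
  step 7: D  (read c: D→D)
  step 8: E  (read d: D→E)
  step 9: F  (read c: E→F)

After x (step 7): D. After xy (step 9): F.
They differ (D ≠ F), so y is not a cycle from the state after x; this split is not the one the pumping-lemma construction produces, and pumping y need not keep the string in L(M).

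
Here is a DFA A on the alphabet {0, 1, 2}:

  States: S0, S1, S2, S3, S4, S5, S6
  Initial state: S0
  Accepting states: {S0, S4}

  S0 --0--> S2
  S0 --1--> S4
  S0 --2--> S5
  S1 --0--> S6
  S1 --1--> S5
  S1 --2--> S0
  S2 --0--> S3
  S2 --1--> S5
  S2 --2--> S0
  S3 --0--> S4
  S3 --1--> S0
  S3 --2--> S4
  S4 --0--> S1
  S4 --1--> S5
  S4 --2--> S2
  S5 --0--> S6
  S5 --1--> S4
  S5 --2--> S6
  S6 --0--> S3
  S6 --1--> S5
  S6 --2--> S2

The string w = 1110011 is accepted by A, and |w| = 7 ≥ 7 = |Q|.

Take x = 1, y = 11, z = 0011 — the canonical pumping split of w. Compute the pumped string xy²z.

xy^2z = 1·11·11·0011 = 111110011.
Reading y = 11 takes A from S4 back to S4, so after x·y·y the machine is still in S4, and z then leads to the accepting state S4. Hence 111110011 ∈ L(A).

111110011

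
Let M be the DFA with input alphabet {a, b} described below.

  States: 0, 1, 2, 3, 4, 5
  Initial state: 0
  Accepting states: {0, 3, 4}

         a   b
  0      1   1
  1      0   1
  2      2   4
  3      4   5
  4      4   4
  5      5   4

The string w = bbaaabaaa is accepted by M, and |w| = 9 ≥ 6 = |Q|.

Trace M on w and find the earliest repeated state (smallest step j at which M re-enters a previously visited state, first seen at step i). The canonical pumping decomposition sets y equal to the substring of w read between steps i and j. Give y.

b

State sequence: 0 -b-> 1 -b-> 1 -a-> 0 -a-> 1 -a-> 0 -b-> 1 -a-> 0 -a-> 1 -a-> 0
First repeat at step 2: 1 was already visited.

So i = 1, j = 2, giving x = w[0:1] = b, y = w[1:2] = b, z = w[2:9] = aaabaaa.
Check: |xy| = 2 ≤ 6 and |y| = 1 ≥ 1. Reading y takes M from 1 back to 1, so every xyⁱz is accepted.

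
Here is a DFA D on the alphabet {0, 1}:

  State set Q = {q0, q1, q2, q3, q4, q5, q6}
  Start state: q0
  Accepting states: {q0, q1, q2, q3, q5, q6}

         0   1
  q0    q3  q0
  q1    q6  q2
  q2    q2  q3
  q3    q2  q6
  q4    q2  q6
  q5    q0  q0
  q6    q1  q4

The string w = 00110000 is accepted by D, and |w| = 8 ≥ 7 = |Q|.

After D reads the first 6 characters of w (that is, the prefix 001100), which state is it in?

Run of D on the first 6 characters of w = 0 0 1 1 0 0:
  step 0: q0  (start)
  step 1: q3  (read 0: q0→q3)
  step 2: q2  (read 0: q3→q2)
  step 3: q3  (read 1: q2→q3)
  step 4: q6  (read 1: q3→q6)
  step 5: q1  (read 0: q6→q1)
  step 6: q6  (read 0: q1→q6)

After reading 6 characters, D is in state q6.

q6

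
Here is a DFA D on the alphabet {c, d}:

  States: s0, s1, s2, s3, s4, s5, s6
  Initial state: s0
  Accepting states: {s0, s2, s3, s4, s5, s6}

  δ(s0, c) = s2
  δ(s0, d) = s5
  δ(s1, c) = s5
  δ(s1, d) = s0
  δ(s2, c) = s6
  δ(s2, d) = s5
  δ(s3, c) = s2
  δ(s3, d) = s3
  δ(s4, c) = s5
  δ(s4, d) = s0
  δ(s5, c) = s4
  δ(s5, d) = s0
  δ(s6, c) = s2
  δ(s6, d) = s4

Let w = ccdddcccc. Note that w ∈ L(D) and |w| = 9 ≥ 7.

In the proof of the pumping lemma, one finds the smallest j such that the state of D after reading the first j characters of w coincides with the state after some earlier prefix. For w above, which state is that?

s0

State sequence: s0 -c-> s2 -c-> s6 -d-> s4 -d-> s0 -d-> s5 -c-> s4 -c-> s5 -c-> s4 -c-> s5
First repeat at step 4: s0 was already visited.

The earliest repeat is at step j = 4: D is in s0, which it already visited at step i = 0.
The DFA has 7 states, so the proof of the pumping lemma guarantees a repeated state among the first 7+1 visited; the segment between the two visits is the pumpable y.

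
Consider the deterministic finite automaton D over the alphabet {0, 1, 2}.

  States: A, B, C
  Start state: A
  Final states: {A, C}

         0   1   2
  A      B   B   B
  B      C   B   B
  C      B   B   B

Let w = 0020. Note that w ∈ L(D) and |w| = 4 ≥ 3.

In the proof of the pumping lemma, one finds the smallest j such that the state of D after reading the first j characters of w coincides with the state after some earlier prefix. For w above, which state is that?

B

State sequence: A -0-> B -0-> C -2-> B -0-> C
First repeat at step 3: B was already visited.

The earliest repeat is at step j = 3: D is in B, which it already visited at step i = 1.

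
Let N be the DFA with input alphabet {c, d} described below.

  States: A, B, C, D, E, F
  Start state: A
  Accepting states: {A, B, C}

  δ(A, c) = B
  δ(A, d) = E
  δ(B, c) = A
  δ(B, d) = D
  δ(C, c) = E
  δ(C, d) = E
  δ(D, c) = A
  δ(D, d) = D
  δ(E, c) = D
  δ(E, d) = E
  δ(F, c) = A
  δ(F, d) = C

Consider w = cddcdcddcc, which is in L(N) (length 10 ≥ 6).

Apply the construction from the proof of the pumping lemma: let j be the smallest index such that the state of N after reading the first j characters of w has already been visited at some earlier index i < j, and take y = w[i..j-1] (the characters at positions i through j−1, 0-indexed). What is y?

d

Run of N on w = c d d c d c d d c c:
  step 0: A  (start)
  step 1: B  (read c: A→B)
  step 2: D  (read d: B→D)
  step 3: D  (read d: D→D)   ← first repeat (D seen earlier)
  step 4: A  (read c: D→A)
  step 5: E  (read d: A→E)
  step 6: D  (read c: E→D)
  step 7: D  (read d: D→D)
  step 8: D  (read d: D→D)
  step 9: A  (read c: D→A)
  step 10: B  (read c: A→B)

So i = 2, j = 3, giving x = w[0:2] = cd, y = w[2:3] = d, z = w[3:10] = cdcddcc.
Check: |xy| = 3 ≤ 6 and |y| = 1 ≥ 1. Reading y takes N from D back to D, so every xyⁱz is accepted.
Since N has 6 states, any run of length ≥ 6 visits 6+1 states, so by pigeonhole some state repeats within the first 6 steps — that repeat gives the pumpable loop.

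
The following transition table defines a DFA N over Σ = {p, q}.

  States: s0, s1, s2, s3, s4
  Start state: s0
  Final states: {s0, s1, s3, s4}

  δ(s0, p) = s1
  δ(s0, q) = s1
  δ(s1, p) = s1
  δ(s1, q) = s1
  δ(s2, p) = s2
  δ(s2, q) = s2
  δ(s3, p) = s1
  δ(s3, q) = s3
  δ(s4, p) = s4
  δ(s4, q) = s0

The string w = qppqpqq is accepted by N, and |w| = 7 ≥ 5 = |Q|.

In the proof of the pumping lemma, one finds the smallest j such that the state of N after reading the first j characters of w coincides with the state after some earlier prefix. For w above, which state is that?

s1

State sequence: s0 -q-> s1 -p-> s1 -p-> s1 -q-> s1 -p-> s1 -q-> s1 -q-> s1
First repeat at step 2: s1 was already visited.

The earliest repeat is at step j = 2: N is in s1, which it already visited at step i = 1.
With |Q| = 5, pigeonhole forces a state repeat no later than step 5; the substring read between the first and second visits to that state can be pumped.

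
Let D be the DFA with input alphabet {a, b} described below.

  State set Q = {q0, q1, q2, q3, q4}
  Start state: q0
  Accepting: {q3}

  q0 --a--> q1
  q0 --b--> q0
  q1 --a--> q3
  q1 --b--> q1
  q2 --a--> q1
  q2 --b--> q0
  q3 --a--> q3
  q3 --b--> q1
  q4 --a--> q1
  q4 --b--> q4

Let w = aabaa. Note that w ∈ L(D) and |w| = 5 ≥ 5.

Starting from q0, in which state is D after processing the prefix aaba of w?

q3

Run of D on the first 4 characters of w = a a b a:
  step 0: q0  (start)
  step 1: q1  (read a: q0→q1)
  step 2: q3  (read a: q1→q3)
  step 3: q1  (read b: q3→q1)
  step 4: q3  (read a: q1→q3)

After reading 4 characters, D is in state q3.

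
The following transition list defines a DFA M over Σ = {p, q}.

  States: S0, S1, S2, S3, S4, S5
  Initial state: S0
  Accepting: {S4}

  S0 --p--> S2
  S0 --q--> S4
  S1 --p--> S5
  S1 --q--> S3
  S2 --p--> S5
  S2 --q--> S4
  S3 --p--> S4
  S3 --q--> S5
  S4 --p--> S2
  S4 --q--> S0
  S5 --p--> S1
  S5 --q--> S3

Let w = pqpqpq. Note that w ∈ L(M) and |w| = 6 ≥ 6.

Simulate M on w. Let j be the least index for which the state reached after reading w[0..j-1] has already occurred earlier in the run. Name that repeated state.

S2

State sequence: S0 -p-> S2 -q-> S4 -p-> S2 -q-> S4 -p-> S2 -q-> S4
First repeat at step 3: S2 was already visited.

The earliest repeat is at step j = 3: M is in S2, which it already visited at step i = 1.
Since M has 6 states, any run of length ≥ 6 visits 6+1 states, so by pigeonhole some state repeats within the first 6 steps — that repeat gives the pumpable loop.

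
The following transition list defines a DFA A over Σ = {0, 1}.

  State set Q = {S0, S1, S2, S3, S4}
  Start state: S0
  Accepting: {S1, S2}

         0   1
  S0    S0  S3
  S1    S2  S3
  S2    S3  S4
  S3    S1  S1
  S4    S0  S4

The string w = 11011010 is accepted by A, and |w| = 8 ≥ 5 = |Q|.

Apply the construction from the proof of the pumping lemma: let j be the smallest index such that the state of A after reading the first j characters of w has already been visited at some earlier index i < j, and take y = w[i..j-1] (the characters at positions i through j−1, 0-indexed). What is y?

1

State sequence: S0 -1-> S3 -1-> S1 -0-> S2 -1-> S4 -1-> S4 -0-> S0 -1-> S3 -0-> S1
First repeat at step 5: S4 was already visited.

So i = 4, j = 5, giving x = w[0:4] = 1101, y = w[4:5] = 1, z = w[5:8] = 010.
Check: |xy| = 5 ≤ 5 and |y| = 1 ≥ 1. Reading y takes A from S4 back to S4, so every xyⁱz is accepted.
Since A has 5 states, any run of length ≥ 5 visits 5+1 states, so by pigeonhole some state repeats within the first 5 steps — that repeat gives the pumpable loop.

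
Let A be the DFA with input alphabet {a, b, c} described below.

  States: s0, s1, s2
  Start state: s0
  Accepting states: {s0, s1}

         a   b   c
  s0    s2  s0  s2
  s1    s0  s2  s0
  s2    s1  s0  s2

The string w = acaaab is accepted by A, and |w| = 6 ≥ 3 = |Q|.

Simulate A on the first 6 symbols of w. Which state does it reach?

s0

State sequence: s0 -a-> s2 -c-> s2 -a-> s1 -a-> s0 -a-> s2 -b-> s0

After reading 6 characters, A is in state s0.
(This kind of state-tracing is the core of the pumping-lemma construction: with 3 states, pigeonhole forces a repeat within the first 3 steps.)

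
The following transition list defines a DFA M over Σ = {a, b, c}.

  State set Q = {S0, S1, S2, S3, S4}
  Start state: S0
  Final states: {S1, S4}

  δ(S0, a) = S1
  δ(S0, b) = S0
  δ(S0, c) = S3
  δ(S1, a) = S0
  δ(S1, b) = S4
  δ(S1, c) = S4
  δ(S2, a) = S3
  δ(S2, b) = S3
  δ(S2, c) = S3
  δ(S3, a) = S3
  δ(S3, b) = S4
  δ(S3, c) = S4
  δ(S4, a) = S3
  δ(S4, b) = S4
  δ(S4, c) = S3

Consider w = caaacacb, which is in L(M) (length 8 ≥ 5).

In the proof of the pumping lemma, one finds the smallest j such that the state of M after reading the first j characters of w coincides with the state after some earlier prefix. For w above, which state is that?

Run of M on w = c a a a c a c b:
  step 0: S0  (start)
  step 1: S3  (read c: S0→S3)
  step 2: S3  (read a: S3→S3)   ← first repeat (S3 seen earlier)
  step 3: S3  (read a: S3→S3)
  step 4: S3  (read a: S3→S3)
  step 5: S4  (read c: S3→S4)
  step 6: S3  (read a: S4→S3)
  step 7: S4  (read c: S3→S4)
  step 8: S4  (read b: S4→S4)

The earliest repeat is at step j = 2: M is in S3, which it already visited at step i = 1.

S3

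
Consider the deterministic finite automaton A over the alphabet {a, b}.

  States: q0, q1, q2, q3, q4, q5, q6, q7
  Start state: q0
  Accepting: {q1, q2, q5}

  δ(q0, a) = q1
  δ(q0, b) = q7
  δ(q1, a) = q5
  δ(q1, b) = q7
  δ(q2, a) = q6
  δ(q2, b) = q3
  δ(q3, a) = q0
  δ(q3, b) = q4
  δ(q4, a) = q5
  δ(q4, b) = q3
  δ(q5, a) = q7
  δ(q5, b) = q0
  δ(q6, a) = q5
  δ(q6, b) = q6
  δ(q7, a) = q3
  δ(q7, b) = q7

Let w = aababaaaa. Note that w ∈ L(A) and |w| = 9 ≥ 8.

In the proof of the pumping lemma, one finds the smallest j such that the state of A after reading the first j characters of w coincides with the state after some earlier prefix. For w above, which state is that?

q0

Run of A on w = a a b a b a a a a:
  step 0: q0  (start)
  step 1: q1  (read a: q0→q1)
  step 2: q5  (read a: q1→q5)
  step 3: q0  (read b: q5→q0)   ← first repeat (q0 seen earlier)
  step 4: q1  (read a: q0→q1)
  step 5: q7  (read b: q1→q7)
  step 6: q3  (read a: q7→q3)
  step 7: q0  (read a: q3→q0)
  step 8: q1  (read a: q0→q1)
  step 9: q5  (read a: q1→q5)

The earliest repeat is at step j = 3: A is in q0, which it already visited at step i = 0.
With |Q| = 8, pigeonhole forces a state repeat no later than step 8; the substring read between the first and second visits to that state can be pumped.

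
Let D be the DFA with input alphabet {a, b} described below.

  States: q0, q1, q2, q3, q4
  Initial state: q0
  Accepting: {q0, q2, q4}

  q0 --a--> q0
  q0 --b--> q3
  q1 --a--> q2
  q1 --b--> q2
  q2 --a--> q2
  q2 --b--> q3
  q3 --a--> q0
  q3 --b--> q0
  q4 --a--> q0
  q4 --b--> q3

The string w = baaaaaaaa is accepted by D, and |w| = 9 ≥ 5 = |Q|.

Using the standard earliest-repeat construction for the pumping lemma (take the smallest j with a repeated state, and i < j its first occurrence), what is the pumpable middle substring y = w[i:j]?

ba

Run of D on w = b a a a a a a a a:
  step 0: q0  (start)
  step 1: q3  (read b: q0→q3)
  step 2: q0  (read a: q3→q0)   ← first repeat (q0 seen earlier)
  step 3: q0  (read a: q0→q0)
  step 4: q0  (read a: q0→q0)
  step 5: q0  (read a: q0→q0)
  step 6: q0  (read a: q0→q0)
  step 7: q0  (read a: q0→q0)
  step 8: q0  (read a: q0→q0)
  step 9: q0  (read a: q0→q0)

So i = 0, j = 2, giving x = w[0:0] = ε, y = w[0:2] = ba, z = w[2:9] = aaaaaaa.
Check: |xy| = 2 ≤ 5 and |y| = 2 ≥ 1. Reading y takes D from q0 back to q0, so every xyⁱz is accepted.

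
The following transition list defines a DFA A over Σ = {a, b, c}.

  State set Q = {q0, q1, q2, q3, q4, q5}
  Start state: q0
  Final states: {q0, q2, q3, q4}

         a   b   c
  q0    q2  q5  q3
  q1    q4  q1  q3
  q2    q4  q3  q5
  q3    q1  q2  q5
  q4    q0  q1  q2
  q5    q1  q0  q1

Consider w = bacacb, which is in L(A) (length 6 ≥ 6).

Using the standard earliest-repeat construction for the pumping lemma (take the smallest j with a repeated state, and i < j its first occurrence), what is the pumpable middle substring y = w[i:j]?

Run of A on w = b a c a c b:
  step 0: q0  (start)
  step 1: q5  (read b: q0→q5)
  step 2: q1  (read a: q5→q1)
  step 3: q3  (read c: q1→q3)
  step 4: q1  (read a: q3→q1)   ← first repeat (q1 seen earlier)
  step 5: q3  (read c: q1→q3)
  step 6: q2  (read b: q3→q2)

So i = 2, j = 4, giving x = w[0:2] = ba, y = w[2:4] = ca, z = w[4:6] = cb.
Check: |xy| = 4 ≤ 6 and |y| = 2 ≥ 1. Reading y takes A from q1 back to q1, so every xyⁱz is accepted.
Pumping length from the standard proof: p = 6 (the number of states). The repeated state found above gives |xy| = j ≤ 6 and |y| = j − i ≥ 1.

ca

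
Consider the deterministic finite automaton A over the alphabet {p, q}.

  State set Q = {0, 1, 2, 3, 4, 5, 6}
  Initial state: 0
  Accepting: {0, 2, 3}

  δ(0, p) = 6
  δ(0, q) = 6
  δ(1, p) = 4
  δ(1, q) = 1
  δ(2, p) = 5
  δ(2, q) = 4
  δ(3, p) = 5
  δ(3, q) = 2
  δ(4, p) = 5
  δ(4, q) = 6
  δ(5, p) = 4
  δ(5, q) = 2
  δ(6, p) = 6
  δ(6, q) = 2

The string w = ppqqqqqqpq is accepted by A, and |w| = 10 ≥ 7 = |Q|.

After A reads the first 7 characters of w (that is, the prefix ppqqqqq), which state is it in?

4

Run of A on the first 7 characters of w = p p q q q q q:
  step 0: 0  (start)
  step 1: 6  (read p: 0→6)
  step 2: 6  (read p: 6→6)
  step 3: 2  (read q: 6→2)
  step 4: 4  (read q: 2→4)
  step 5: 6  (read q: 4→6)
  step 6: 2  (read q: 6→2)
  step 7: 4  (read q: 2→4)

After reading 7 characters, A is in state 4.
(This kind of state-tracing is the core of the pumping-lemma construction: with 7 states, pigeonhole forces a repeat within the first 7 steps.)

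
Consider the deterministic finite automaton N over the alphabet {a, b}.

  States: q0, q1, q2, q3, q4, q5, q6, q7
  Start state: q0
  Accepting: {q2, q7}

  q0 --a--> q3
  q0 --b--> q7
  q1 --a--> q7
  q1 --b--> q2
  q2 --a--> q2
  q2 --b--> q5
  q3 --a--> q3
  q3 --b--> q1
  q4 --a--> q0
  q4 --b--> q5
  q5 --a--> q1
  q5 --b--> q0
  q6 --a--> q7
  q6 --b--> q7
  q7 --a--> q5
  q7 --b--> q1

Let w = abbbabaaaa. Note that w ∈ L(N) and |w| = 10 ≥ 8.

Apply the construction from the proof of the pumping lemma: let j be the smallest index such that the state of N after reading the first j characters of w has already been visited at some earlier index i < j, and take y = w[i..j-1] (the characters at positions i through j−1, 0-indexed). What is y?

bba

State sequence: q0 -a-> q3 -b-> q1 -b-> q2 -b-> q5 -a-> q1 -b-> q2 -a-> q2 -a-> q2 -a-> q2 -a-> q2
First repeat at step 5: q1 was already visited.

So i = 2, j = 5, giving x = w[0:2] = ab, y = w[2:5] = bba, z = w[5:10] = baaaa.
Check: |xy| = 5 ≤ 8 and |y| = 3 ≥ 1. Reading y takes N from q1 back to q1, so every xyⁱz is accepted.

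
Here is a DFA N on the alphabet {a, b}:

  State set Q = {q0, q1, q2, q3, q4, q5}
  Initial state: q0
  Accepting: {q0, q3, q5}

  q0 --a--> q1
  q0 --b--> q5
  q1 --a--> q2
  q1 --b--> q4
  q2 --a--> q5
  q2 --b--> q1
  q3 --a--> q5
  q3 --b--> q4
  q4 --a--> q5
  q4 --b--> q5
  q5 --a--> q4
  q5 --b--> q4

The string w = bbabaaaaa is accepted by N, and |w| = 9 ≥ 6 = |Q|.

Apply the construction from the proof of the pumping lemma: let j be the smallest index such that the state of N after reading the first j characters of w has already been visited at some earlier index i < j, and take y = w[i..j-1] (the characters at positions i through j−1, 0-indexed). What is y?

State sequence: q0 -b-> q5 -b-> q4 -a-> q5 -b-> q4 -a-> q5 -a-> q4 -a-> q5 -a-> q4 -a-> q5
First repeat at step 3: q5 was already visited.

So i = 1, j = 3, giving x = w[0:1] = b, y = w[1:3] = ba, z = w[3:9] = baaaaa.
Check: |xy| = 3 ≤ 6 and |y| = 2 ≥ 1. Reading y takes N from q5 back to q5, so every xyⁱz is accepted.
With |Q| = 6, pigeonhole forces a state repeat no later than step 6; the substring read between the first and second visits to that state can be pumped.

ba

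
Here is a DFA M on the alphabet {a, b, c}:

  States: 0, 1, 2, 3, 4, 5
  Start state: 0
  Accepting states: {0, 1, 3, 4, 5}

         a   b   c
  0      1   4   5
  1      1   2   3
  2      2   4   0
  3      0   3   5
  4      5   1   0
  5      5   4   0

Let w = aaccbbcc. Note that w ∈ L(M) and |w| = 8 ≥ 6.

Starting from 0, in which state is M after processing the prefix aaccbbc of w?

State sequence: 0 -a-> 1 -a-> 1 -c-> 3 -c-> 5 -b-> 4 -b-> 1 -c-> 3

After reading 7 characters, M is in state 3.

3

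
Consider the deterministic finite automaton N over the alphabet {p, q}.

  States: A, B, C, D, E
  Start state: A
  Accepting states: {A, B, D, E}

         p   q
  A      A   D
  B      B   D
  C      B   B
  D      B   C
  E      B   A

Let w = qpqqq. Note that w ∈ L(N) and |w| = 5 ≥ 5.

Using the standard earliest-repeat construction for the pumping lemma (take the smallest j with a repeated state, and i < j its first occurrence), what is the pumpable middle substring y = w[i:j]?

pq

Run of N on w = q p q q q:
  step 0: A  (start)
  step 1: D  (read q: A→D)
  step 2: B  (read p: D→B)
  step 3: D  (read q: B→D)   ← first repeat (D seen earlier)
  step 4: C  (read q: D→C)
  step 5: B  (read q: C→B)

So i = 1, j = 3, giving x = w[0:1] = q, y = w[1:3] = pq, z = w[3:5] = qq.
Check: |xy| = 3 ≤ 5 and |y| = 2 ≥ 1. Reading y takes N from D back to D, so every xyⁱz is accepted.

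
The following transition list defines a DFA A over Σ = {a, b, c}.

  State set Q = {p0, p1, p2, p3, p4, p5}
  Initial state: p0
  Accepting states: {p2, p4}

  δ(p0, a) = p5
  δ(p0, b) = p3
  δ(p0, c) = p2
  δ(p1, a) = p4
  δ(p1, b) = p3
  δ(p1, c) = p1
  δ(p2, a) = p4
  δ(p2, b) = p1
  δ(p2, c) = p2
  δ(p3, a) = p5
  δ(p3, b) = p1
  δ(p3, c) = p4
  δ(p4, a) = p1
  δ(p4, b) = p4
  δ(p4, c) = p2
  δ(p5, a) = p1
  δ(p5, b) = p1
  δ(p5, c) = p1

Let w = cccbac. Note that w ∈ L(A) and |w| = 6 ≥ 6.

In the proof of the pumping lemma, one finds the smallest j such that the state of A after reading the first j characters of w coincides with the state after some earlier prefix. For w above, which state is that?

p2

Run of A on w = c c c b a c:
  step 0: p0  (start)
  step 1: p2  (read c: p0→p2)
  step 2: p2  (read c: p2→p2)   ← first repeat (p2 seen earlier)
  step 3: p2  (read c: p2→p2)
  step 4: p1  (read b: p2→p1)
  step 5: p4  (read a: p1→p4)
  step 6: p2  (read c: p4→p2)

The earliest repeat is at step j = 2: A is in p2, which it already visited at step i = 1.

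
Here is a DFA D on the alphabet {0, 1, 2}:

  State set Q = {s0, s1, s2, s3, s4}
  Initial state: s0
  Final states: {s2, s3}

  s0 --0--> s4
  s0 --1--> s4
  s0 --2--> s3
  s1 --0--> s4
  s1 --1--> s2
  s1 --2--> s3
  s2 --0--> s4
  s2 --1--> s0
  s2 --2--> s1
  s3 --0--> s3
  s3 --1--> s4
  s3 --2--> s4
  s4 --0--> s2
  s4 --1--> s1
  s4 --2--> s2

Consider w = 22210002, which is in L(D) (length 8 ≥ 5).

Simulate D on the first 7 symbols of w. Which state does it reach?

State sequence: s0 -2-> s3 -2-> s4 -2-> s2 -1-> s0 -0-> s4 -0-> s2 -0-> s4

After reading 7 characters, D is in state s4.

s4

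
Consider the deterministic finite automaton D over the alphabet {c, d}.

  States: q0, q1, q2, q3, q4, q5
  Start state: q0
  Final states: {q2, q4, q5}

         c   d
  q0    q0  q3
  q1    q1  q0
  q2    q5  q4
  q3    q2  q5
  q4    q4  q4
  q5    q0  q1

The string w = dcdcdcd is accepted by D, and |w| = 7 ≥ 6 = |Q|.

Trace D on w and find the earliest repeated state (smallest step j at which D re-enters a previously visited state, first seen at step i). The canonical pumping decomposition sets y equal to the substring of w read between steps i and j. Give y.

c

Run of D on w = d c d c d c d:
  step 0: q0  (start)
  step 1: q3  (read d: q0→q3)
  step 2: q2  (read c: q3→q2)
  step 3: q4  (read d: q2→q4)
  step 4: q4  (read c: q4→q4)   ← first repeat (q4 seen earlier)
  step 5: q4  (read d: q4→q4)
  step 6: q4  (read c: q4→q4)
  step 7: q4  (read d: q4→q4)

So i = 3, j = 4, giving x = w[0:3] = dcd, y = w[3:4] = c, z = w[4:7] = dcd.
Check: |xy| = 4 ≤ 6 and |y| = 1 ≥ 1. Reading y takes D from q4 back to q4, so every xyⁱz is accepted.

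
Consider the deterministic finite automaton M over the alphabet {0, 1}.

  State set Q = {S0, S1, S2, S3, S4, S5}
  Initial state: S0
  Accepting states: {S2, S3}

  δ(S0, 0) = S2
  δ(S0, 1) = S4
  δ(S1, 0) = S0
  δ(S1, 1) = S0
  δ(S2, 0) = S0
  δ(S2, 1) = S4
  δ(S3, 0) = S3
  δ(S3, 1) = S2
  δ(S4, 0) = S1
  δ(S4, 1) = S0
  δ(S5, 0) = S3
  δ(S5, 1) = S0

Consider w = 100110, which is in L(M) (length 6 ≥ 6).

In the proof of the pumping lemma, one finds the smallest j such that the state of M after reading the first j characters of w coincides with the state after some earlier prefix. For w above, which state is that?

State sequence: S0 -1-> S4 -0-> S1 -0-> S0 -1-> S4 -1-> S0 -0-> S2
First repeat at step 3: S0 was already visited.

The earliest repeat is at step j = 3: M is in S0, which it already visited at step i = 0.
The DFA has 6 states, so the proof of the pumping lemma guarantees a repeated state among the first 6+1 visited; the segment between the two visits is the pumpable y.

S0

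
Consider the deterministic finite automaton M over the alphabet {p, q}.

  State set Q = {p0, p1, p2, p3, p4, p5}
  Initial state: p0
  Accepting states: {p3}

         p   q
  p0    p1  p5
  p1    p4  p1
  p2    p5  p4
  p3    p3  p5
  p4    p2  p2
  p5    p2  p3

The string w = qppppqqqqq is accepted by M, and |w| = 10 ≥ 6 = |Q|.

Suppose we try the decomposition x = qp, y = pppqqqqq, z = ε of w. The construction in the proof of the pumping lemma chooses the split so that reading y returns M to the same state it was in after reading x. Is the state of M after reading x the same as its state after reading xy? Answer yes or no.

State sequence: p0 -q-> p5 -p-> p2 -p-> p5 -p-> p2 -p-> p5 -q-> p3 -q-> p5 -q-> p3 -q-> p5 -q-> p3

After x (step 2): p2. After xy (step 10): p3.
They differ (p2 ≠ p3), so y is not a cycle from the state after x; this split is not the one the pumping-lemma construction produces, and pumping y need not keep the string in L(M).

no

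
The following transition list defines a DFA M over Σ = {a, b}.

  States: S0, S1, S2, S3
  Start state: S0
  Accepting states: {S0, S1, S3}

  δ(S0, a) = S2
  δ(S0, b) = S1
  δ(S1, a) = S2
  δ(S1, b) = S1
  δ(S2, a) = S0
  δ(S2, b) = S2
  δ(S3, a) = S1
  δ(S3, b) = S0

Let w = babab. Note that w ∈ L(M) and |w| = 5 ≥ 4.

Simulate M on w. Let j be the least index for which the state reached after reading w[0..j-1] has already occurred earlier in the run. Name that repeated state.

S2

Run of M on w = b a b a b:
  step 0: S0  (start)
  step 1: S1  (read b: S0→S1)
  step 2: S2  (read a: S1→S2)
  step 3: S2  (read b: S2→S2)   ← first repeat (S2 seen earlier)
  step 4: S0  (read a: S2→S0)
  step 5: S1  (read b: S0→S1)

The earliest repeat is at step j = 3: M is in S2, which it already visited at step i = 2.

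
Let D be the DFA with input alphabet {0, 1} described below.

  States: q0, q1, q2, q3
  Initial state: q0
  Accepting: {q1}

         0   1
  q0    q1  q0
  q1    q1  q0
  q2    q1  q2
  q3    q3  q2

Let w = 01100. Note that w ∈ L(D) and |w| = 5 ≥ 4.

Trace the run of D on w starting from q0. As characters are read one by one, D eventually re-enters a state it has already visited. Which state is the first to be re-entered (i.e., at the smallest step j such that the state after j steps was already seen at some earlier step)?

q0

Run of D on w = 0 1 1 0 0:
  step 0: q0  (start)
  step 1: q1  (read 0: q0→q1)
  step 2: q0  (read 1: q1→q0)   ← first repeat (q0 seen earlier)
  step 3: q0  (read 1: q0→q0)
  step 4: q1  (read 0: q0→q1)
  step 5: q1  (read 0: q1→q1)

The earliest repeat is at step j = 2: D is in q0, which it already visited at step i = 0.
Pumping length from the standard proof: p = 4 (the number of states). The repeated state found above gives |xy| = j ≤ 4 and |y| = j − i ≥ 1.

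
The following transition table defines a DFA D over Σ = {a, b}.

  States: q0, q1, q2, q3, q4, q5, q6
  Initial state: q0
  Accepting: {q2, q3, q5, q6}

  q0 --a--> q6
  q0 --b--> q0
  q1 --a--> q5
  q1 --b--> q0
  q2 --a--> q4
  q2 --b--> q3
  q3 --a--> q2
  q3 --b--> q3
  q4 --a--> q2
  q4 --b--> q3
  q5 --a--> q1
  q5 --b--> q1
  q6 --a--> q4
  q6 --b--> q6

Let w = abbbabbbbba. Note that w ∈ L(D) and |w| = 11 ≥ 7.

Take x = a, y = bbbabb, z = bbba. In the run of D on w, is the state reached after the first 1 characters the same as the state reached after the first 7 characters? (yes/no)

no

State sequence: q0 -a-> q6 -b-> q6 -b-> q6 -b-> q6 -a-> q4 -b-> q3 -b-> q3

After x (step 1): q6. After xy (step 7): q3.
They differ (q6 ≠ q3), so y is not a cycle from the state after x; this split is not the one the pumping-lemma construction produces, and pumping y need not keep the string in L(D).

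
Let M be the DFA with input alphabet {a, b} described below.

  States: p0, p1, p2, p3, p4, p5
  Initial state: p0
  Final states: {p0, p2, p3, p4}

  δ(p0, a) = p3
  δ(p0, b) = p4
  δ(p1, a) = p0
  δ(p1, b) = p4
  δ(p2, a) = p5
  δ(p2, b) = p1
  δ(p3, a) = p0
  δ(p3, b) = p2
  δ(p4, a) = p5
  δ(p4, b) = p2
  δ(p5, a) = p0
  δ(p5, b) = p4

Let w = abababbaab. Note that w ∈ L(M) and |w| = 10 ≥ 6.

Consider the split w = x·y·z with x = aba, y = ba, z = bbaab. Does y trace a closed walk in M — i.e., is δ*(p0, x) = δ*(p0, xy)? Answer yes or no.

Run of M on the first 5 characters of w = a b a b a:
  step 0: p0  (start)
  step 1: p3  (read a: p0→p3)
  step 2: p2  (read b: p3→p2)
  step 3: p5  (read a: p2→p5)
  step 4: p4  (read b: p5→p4)
  step 5: p5  (read a: p4→p5)

After x (step 3): p5. After xy (step 5): p5.
They match, so y = ba drives M around a cycle from p5 back to itself; pumping y any number of times keeps M in p5 before reading z, and xyⁱz ∈ L(M) for every i ≥ 0.

yes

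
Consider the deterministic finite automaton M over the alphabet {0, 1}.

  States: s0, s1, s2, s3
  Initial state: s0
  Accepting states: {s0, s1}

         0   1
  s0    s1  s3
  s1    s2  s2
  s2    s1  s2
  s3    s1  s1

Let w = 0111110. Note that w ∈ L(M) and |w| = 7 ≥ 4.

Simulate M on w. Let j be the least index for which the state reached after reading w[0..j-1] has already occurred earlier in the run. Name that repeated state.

s2

Run of M on w = 0 1 1 1 1 1 0:
  step 0: s0  (start)
  step 1: s1  (read 0: s0→s1)
  step 2: s2  (read 1: s1→s2)
  step 3: s2  (read 1: s2→s2)   ← first repeat (s2 seen earlier)
  step 4: s2  (read 1: s2→s2)
  step 5: s2  (read 1: s2→s2)
  step 6: s2  (read 1: s2→s2)
  step 7: s1  (read 0: s2→s1)

The earliest repeat is at step j = 3: M is in s2, which it already visited at step i = 2.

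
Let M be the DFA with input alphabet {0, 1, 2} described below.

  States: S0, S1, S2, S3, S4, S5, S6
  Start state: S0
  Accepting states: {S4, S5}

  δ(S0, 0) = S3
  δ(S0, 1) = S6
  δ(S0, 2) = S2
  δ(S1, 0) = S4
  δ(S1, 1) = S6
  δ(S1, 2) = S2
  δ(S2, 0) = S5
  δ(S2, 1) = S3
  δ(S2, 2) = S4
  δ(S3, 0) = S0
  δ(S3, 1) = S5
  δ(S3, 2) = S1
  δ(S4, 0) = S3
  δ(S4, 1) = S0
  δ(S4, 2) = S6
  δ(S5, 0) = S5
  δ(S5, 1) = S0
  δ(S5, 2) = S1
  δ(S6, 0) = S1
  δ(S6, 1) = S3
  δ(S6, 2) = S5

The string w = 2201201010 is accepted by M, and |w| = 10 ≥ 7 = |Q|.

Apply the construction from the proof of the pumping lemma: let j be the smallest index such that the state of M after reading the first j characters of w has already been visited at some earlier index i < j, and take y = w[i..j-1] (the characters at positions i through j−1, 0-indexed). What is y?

0120

State sequence: S0 -2-> S2 -2-> S4 -0-> S3 -1-> S5 -2-> S1 -0-> S4 -1-> S0 -0-> S3 -1-> S5 -0-> S5
First repeat at step 6: S4 was already visited.

So i = 2, j = 6, giving x = w[0:2] = 22, y = w[2:6] = 0120, z = w[6:10] = 1010.
Check: |xy| = 6 ≤ 7 and |y| = 4 ≥ 1. Reading y takes M from S4 back to S4, so every xyⁱz is accepted.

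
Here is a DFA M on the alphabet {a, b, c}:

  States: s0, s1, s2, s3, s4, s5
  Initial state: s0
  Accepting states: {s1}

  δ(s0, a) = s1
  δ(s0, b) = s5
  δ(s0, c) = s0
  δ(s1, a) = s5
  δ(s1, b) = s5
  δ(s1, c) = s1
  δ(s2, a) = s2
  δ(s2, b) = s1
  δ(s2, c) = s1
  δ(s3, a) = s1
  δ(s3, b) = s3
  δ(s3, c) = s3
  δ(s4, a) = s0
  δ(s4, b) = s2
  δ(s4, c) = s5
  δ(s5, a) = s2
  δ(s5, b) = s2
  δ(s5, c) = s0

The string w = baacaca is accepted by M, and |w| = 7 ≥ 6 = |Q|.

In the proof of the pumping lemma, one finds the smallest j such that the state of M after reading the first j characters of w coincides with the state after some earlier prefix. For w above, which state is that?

Run of M on w = b a a c a c a:
  step 0: s0  (start)
  step 1: s5  (read b: s0→s5)
  step 2: s2  (read a: s5→s2)
  step 3: s2  (read a: s2→s2)   ← first repeat (s2 seen earlier)
  step 4: s1  (read c: s2→s1)
  step 5: s5  (read a: s1→s5)
  step 6: s0  (read c: s5→s0)
  step 7: s1  (read a: s0→s1)

The earliest repeat is at step j = 3: M is in s2, which it already visited at step i = 2.
With |Q| = 6, pigeonhole forces a state repeat no later than step 6; the substring read between the first and second visits to that state can be pumped.

s2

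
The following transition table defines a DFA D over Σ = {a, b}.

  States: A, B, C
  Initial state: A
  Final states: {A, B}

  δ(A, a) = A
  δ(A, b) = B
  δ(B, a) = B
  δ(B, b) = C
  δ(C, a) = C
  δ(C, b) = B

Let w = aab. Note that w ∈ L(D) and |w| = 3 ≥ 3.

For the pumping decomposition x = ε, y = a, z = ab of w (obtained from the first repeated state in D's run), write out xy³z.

aaaab

xy^3z = ε·a·a·a·ab = aaaab.
Reading y = a takes D from A back to A, so after x·y·y·y the machine is still in A, and z then leads to the accepting state B. Hence aaaab ∈ L(D).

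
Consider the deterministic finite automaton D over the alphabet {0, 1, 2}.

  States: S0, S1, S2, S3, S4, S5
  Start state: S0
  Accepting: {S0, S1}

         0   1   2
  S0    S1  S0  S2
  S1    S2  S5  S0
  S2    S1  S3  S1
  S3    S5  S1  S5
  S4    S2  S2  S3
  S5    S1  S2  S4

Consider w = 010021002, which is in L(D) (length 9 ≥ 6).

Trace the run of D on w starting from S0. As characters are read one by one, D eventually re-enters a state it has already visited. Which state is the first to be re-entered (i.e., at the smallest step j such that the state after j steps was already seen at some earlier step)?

State sequence: S0 -0-> S1 -1-> S5 -0-> S1 -0-> S2 -2-> S1 -1-> S5 -0-> S1 -0-> S2 -2-> S1
First repeat at step 3: S1 was already visited.

The earliest repeat is at step j = 3: D is in S1, which it already visited at step i = 1.
With |Q| = 6, pigeonhole forces a state repeat no later than step 6; the substring read between the first and second visits to that state can be pumped.

S1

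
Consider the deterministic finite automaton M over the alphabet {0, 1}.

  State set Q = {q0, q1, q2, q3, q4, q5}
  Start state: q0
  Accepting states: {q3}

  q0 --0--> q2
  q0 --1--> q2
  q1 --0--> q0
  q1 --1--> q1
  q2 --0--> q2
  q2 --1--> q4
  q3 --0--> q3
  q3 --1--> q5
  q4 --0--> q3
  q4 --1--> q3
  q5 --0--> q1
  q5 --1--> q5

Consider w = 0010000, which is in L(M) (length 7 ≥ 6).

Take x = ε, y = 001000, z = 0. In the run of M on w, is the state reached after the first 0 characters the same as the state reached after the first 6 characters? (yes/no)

State sequence: q0 -0-> q2 -0-> q2 -1-> q4 -0-> q3 -0-> q3 -0-> q3

After x (step 0): q0. After xy (step 6): q3.
They differ (q0 ≠ q3), so y is not a cycle from the state after x; this split is not the one the pumping-lemma construction produces, and pumping y need not keep the string in L(M).

no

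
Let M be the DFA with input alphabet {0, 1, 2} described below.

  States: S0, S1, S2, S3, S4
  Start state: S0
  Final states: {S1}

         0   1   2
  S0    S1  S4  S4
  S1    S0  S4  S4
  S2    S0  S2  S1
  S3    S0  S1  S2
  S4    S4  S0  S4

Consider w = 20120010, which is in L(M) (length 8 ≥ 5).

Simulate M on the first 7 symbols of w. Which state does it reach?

State sequence: S0 -2-> S4 -0-> S4 -1-> S0 -2-> S4 -0-> S4 -0-> S4 -1-> S0

After reading 7 characters, M is in state S0.

S0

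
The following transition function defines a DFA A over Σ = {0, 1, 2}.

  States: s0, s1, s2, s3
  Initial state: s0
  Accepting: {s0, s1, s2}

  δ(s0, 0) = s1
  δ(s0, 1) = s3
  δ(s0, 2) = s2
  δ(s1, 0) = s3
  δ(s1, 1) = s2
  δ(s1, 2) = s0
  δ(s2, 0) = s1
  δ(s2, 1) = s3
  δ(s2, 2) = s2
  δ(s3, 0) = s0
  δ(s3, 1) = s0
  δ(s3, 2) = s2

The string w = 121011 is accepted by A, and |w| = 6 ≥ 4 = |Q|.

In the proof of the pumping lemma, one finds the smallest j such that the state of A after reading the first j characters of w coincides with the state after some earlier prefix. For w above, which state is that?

Run of A on w = 1 2 1 0 1 1:
  step 0: s0  (start)
  step 1: s3  (read 1: s0→s3)
  step 2: s2  (read 2: s3→s2)
  step 3: s3  (read 1: s2→s3)   ← first repeat (s3 seen earlier)
  step 4: s0  (read 0: s3→s0)
  step 5: s3  (read 1: s0→s3)
  step 6: s0  (read 1: s3→s0)

The earliest repeat is at step j = 3: A is in s3, which it already visited at step i = 1.
With |Q| = 4, pigeonhole forces a state repeat no later than step 4; the substring read between the first and second visits to that state can be pumped.

s3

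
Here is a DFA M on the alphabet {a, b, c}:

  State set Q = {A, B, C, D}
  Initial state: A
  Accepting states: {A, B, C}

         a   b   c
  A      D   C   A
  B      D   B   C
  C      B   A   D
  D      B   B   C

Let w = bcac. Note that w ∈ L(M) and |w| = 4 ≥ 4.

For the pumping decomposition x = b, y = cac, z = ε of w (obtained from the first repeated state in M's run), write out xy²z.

xy^2z = b·cac·cac·ε = bcaccac.
Reading y = cac takes M from C back to C, so after x·y·y the machine is still in C, and z then leads to the accepting state C. Hence bcaccac ∈ L(M).

bcaccac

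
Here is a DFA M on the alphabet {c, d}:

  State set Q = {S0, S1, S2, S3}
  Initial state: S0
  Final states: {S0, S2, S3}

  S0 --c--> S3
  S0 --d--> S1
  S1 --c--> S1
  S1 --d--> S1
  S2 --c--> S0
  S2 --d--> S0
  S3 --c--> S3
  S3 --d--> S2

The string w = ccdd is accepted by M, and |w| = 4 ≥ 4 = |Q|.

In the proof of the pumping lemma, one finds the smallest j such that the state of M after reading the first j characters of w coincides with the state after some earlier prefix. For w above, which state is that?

State sequence: S0 -c-> S3 -c-> S3 -d-> S2 -d-> S0
First repeat at step 2: S3 was already visited.

The earliest repeat is at step j = 2: M is in S3, which it already visited at step i = 1.
Pumping length from the standard proof: p = 4 (the number of states). The repeated state found above gives |xy| = j ≤ 4 and |y| = j − i ≥ 1.

S3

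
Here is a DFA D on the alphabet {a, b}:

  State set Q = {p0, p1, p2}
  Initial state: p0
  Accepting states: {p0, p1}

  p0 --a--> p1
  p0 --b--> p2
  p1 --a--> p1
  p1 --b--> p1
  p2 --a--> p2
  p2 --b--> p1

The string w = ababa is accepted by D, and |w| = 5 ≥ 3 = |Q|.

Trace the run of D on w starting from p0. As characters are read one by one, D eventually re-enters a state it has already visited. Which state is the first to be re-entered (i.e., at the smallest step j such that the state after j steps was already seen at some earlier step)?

p1

State sequence: p0 -a-> p1 -b-> p1 -a-> p1 -b-> p1 -a-> p1
First repeat at step 2: p1 was already visited.

The earliest repeat is at step j = 2: D is in p1, which it already visited at step i = 1.
The DFA has 3 states, so the proof of the pumping lemma guarantees a repeated state among the first 3+1 visited; the segment between the two visits is the pumpable y.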